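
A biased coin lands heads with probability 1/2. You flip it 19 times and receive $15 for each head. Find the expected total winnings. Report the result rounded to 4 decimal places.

$142.5000

E[#heads] = 19·1/2 = 19/2 (linearity over flips).
E[winnings] = 15·19/2 = 285/2.
≈ 142.5000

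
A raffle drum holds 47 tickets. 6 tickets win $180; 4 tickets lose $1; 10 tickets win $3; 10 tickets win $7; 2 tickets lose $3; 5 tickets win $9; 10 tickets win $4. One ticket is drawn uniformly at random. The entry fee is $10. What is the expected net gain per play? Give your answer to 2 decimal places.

$16.70

E[payout] = (6/47)·180 + (4/47)·(-1) + (10/47)·3 + (10/47)·7 + (2/47)·(-3) + (5/47)·9 + (10/47)·4 = 1255/47
Expected profit = 1255/47 − 10 = 785/47 ≈ $16.70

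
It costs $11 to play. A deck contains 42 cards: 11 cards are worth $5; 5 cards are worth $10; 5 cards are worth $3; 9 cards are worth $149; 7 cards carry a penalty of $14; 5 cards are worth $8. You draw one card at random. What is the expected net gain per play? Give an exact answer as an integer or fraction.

941/42 dollars

E[payout] = (11/42)·5 + (5/42)·10 + (5/42)·3 + (9/42)·149 + (7/42)·(-14) + (5/42)·8 = 1403/42
Expected profit = 1403/42 − 11 = 941/42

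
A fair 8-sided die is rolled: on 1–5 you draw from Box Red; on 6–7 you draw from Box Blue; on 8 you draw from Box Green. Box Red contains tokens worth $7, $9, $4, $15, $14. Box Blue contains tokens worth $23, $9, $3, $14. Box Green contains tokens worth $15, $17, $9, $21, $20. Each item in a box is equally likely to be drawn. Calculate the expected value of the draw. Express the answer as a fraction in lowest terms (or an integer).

E[X | Box Red] = (7 + 9 + 4 + 15 + 14)/5 = 49/5
E[X | Box Blue] = (23 + 9 + 3 + 14)/4 = 49/4
E[X | Box Green] = (15 + 17 + 9 + 21 + 20)/5 = 82/5
E[X] = (5/8)·49/5 + (1/4)·49/4 + (1/8)·82/5 = 899/80

899/80 dollars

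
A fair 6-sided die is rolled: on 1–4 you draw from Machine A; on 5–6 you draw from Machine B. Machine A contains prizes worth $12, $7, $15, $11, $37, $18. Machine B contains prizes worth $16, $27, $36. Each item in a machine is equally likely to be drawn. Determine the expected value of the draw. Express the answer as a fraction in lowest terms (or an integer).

179/9 dollars

E[X | Machine A] = (12 + 7 + 15 + 11 + 37 + 18)/6 = 50/3
E[X | Machine B] = (16 + 27 + 36)/3 = 79/3
E[X] = (2/3)·50/3 + (1/3)·79/3 = 179/9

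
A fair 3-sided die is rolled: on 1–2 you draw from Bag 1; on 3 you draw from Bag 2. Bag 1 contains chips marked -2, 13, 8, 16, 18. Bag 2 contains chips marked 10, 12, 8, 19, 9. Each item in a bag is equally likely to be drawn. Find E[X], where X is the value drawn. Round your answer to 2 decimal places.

10.93

E[X | Bag 1] = (-2 + 13 + 8 + 16 + 18)/5 = 53/5
E[X | Bag 2] = (10 + 12 + 8 + 19 + 9)/5 = 58/5
E[X] = (2/3)·53/5 + (1/3)·58/5 = 164/15 ≈ 10.93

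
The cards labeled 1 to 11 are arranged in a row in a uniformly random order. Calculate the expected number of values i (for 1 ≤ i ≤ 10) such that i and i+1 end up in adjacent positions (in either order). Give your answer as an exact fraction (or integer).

For each i ∈ {1,…,10}, let Xᵢ = 1 if i and i+1 are adjacent. P(Xᵢ=1) = 2·(11−1)!/11! = 2/11.
By linearity, E[ΣXᵢ] = (10)·(2/11) = 20/11.

20/11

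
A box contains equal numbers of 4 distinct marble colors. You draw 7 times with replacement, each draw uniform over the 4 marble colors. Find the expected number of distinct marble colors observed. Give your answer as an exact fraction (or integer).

14197/4096

Let Xⱼ=1 if type j appears at least once. P(Xⱼ=1) = 1 − ((4−1)/4)^7 = 14197/16384.
E[#distinct] = 4·14197/16384 = 14197/4096.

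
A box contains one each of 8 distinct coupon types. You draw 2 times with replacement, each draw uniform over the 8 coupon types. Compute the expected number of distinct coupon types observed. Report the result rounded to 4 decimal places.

1.8750

Let Xⱼ=1 if type j appears at least once. P(Xⱼ=1) = 1 − ((8−1)/8)^2 = 15/64.
E[#distinct] = 8·15/64 = 15/8.
≈ 1.8750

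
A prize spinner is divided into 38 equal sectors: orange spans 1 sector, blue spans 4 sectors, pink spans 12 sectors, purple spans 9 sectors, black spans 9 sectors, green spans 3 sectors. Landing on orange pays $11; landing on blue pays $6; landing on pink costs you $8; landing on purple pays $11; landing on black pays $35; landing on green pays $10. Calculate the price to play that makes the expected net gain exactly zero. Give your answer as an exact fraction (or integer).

E[payout] = (1/38)·11 + (4/38)·6 + (12/38)·(-8) + (9/38)·11 + (9/38)·35 + (3/38)·10 = 383/38
Fair fee = E[payout] = 383/38

383/38 dollars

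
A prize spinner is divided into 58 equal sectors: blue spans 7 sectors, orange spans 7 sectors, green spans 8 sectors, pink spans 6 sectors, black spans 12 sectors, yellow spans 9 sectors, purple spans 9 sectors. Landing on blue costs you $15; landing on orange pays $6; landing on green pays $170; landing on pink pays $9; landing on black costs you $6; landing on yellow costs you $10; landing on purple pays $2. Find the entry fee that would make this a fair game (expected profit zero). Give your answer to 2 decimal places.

E[payout] = (7/58)·(-15) + (7/58)·6 + (8/58)·170 + (6/58)·9 + (12/58)·(-6) + (9/58)·(-10) + (9/58)·2 = 1207/58
Fair fee = E[payout] = 1207/58 ≈ $20.81

$20.81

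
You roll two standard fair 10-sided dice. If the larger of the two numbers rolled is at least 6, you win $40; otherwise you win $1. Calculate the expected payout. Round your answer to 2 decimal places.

$30.25

E[payout] = (1/4)·1 + (3/4)·40 = 121/4
≈ $30.25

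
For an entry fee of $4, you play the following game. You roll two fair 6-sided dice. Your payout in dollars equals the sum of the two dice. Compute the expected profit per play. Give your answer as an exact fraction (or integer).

$3

Distribution of the sum of the two dice: 2 w.p. 1/36, 3 w.p. 1/18, 4 w.p. 1/12, 5 w.p. 1/9, 6 w.p. 5/36, 7 w.p. 1/6, …
E[payout] = (1/36)·2 + (1/18)·3 + (1/12)·4 + (1/9)·5 + (5/36)·6 + (1/6)·7 + (5/36)·8 + (1/9)·9 + (1/12)·10 + (1/18)·11 + (1/36)·12 = 7
Expected profit = 7 − 4 = 3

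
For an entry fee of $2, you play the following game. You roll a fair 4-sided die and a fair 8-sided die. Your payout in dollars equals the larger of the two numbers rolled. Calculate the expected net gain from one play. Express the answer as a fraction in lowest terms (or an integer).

Distribution of the larger of the two numbers rolled: 1 w.p. 1/32, 2 w.p. 3/32, 3 w.p. 5/32, 4 w.p. 7/32, 5 w.p. 1/8, 6 w.p. 1/8, …
E[payout] = (1/32)·1 + (3/32)·2 + (5/32)·3 + (7/32)·4 + (1/8)·5 + (1/8)·6 + (1/8)·7 + (1/8)·8 = 77/16
Expected profit = 77/16 − 2 = 45/16

45/16 dollars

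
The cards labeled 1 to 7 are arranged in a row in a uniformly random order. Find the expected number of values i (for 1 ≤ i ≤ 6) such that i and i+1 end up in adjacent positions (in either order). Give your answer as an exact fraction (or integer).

For each i ∈ {1,…,6}, let Xᵢ = 1 if i and i+1 are adjacent. P(Xᵢ=1) = 2·(7−1)!/7! = 2/7.
By linearity, E[ΣXᵢ] = (6)·(2/7) = 12/7.

12/7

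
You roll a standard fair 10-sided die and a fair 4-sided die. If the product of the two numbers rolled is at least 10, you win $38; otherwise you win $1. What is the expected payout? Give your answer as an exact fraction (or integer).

427/20 dollars

E[payout] = (9/20)·1 + (11/20)·38 = 427/20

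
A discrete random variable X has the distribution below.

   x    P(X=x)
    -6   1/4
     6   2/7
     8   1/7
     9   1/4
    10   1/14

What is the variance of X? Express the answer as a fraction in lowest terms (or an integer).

E[X] = (1/4)·(-6) + (2/7)·6 + (1/7)·8 + (1/4)·9 + (1/14)·10 = 121/28
E[X²] = (1/4)·36 + (2/7)·36 + (1/7)·64 + (1/4)·81 + (1/14)·100 = 1563/28
Var(X) = 1563/28 − (121/28)² = 29123/784

29123/784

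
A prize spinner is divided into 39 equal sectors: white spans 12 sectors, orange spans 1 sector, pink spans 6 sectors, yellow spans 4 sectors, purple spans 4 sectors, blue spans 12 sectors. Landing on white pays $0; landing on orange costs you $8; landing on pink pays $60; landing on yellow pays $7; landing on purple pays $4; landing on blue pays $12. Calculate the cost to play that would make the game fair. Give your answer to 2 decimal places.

E[payout] = (12/39)·0 + (1/39)·(-8) + (6/39)·60 + (4/39)·7 + (4/39)·4 + (12/39)·12 = 180/13
Fair fee = E[payout] = 180/13 ≈ $13.85

$13.85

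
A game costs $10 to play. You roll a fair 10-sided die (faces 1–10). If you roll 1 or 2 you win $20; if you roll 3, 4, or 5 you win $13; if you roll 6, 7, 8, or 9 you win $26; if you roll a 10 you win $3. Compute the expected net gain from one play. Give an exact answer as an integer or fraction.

43/5 dollars

E[payout] = (1/10)·3 + (3/10)·13 + (1/5)·20 + (2/5)·26 = 93/5
Expected profit = 93/5 − 10 = 43/5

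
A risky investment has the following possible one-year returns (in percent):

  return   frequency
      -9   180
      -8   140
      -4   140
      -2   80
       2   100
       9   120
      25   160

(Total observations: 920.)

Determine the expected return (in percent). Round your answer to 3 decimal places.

Total = 920, so P(return=-9) = 180/920, etc.
E[X] = (9/46)·(-9) + (7/46)·(-8) + (7/46)·(-4) + (2/23)·(-2) + (5/46)·2 + (3/23)·9 + (4/23)·25
     = 91/46 ≈ 1.978

1.978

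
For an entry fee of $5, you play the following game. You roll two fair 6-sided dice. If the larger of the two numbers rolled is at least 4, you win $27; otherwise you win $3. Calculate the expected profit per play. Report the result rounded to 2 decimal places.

$16.00

E[payout] = (1/4)·3 + (3/4)·27 = 21
Expected profit = 21 − 5 = 16 ≈ $16.00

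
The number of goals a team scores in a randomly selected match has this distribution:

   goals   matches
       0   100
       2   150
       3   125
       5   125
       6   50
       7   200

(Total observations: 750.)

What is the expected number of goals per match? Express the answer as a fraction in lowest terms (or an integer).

4

Total = 750, so P(goals=0) = 100/750, etc.
E[X] = (2/15)·0 + (1/5)·2 + (1/6)·3 + (1/6)·5 + (1/15)·6 + (4/15)·7
     = 4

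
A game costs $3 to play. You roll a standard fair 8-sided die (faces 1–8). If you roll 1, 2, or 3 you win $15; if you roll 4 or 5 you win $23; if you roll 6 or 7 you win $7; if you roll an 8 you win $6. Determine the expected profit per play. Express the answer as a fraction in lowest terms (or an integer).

E[payout] = (1/8)·6 + (1/4)·7 + (3/8)·15 + (1/4)·23 = 111/8
Expected profit = 111/8 − 3 = 87/8

87/8 dollars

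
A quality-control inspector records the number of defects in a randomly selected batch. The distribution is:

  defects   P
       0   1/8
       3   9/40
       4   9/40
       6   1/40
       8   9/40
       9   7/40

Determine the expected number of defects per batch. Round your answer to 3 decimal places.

5.100

E[X] = (1/8)·0 + (9/40)·3 + (9/40)·4 + (1/40)·6 + (9/40)·8 + (7/40)·9
     = 51/10 ≈ 5.100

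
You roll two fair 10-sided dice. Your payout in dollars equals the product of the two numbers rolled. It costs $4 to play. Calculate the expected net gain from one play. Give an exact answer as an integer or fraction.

Distribution of the product of the two numbers rolled: 1 w.p. 1/100, 2 w.p. 1/50, 3 w.p. 1/50, 4 w.p. 3/100, 5 w.p. 1/50, 6 w.p. 1/25, …
E[payout] = (1/100)·1 + (1/50)·2 + (1/50)·3 + (3/100)·4 + (1/50)·5 + (1/25)·6 + (1/50)·7 + (1/25)·8 + (3/100)·9 + (1/25)·10 + (1/25)·12 + (1/50)·14 + (1/50)·15 + (3/100)·16 + (1/25)·18 + (1/25)·20 + (1/50)·21 + (1/25)·24 + (1/100)·25 + (1/50)·27 + (1/50)·28 + (1/25)·30 + (1/50)·32 + (1/50)·35 + (3/100)·36 + (1/25)·40 + (1/50)·42 + (1/50)·45 + (1/50)·48 + (1/100)·49 + (1/50)·50 + (1/50)·54 + (1/50)·56 + (1/50)·60 + (1/50)·63 + (1/100)·64 + (1/50)·70 + (1/50)·72 + (1/50)·80 + (1/100)·81 + (1/50)·90 + (1/100)·100 = 121/4
Expected profit = 121/4 − 4 = 105/4

105/4 dollars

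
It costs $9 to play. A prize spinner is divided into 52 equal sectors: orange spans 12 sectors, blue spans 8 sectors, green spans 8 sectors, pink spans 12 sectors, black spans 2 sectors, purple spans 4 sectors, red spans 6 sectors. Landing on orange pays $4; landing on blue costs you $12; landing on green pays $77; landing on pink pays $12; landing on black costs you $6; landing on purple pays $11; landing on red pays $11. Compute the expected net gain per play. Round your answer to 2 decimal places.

E[payout] = (12/52)·4 + (8/52)·(-12) + (8/52)·77 + (12/52)·12 + (2/52)·(-6) + (4/52)·11 + (6/52)·11 = 405/26
Expected profit = 405/26 − 9 = 171/26 ≈ $6.58

$6.58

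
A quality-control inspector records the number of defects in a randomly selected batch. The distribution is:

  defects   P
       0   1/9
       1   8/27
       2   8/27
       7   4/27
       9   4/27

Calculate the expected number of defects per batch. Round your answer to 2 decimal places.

3.26

E[X] = (1/9)·0 + (8/27)·1 + (8/27)·2 + (4/27)·7 + (4/27)·9
     = 88/27 ≈ 3.26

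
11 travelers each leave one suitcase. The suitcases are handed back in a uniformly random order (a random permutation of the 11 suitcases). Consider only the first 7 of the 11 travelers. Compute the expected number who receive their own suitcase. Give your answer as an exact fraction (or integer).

7/11

Let Xᵢ = 1 if person i gets their own suitcase. For each i, P(Xᵢ=1) = 1/11.
By linearity of expectation, E[X₁+…+X_7] = 7·(1/11) = 7/11.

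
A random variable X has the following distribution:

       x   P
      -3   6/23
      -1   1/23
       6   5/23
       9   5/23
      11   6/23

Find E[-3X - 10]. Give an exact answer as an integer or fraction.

-596/23

E[-3x-10] = (6/23)·(-1) + (1/23)·(-7) + (5/23)·(-28) + (5/23)·(-37) + (6/23)·(-43)
     = -596/23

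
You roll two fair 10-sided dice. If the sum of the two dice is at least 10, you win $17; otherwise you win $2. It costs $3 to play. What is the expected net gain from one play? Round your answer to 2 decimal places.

E[payout] = (9/25)·2 + (16/25)·17 = 58/5
Expected profit = 58/5 − 3 = 43/5 ≈ $8.60

$8.60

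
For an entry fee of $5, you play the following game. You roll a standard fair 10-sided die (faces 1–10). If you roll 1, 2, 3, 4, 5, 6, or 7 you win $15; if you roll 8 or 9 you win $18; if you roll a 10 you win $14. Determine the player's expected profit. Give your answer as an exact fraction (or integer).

E[payout] = (1/10)·14 + (7/10)·15 + (1/5)·18 = 31/2
Expected profit = 31/2 − 5 = 21/2

21/2 dollars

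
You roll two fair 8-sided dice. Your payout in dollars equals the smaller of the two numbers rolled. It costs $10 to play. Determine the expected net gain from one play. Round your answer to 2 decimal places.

Distribution of the smaller of the two numbers rolled: 1 w.p. 15/64, 2 w.p. 13/64, 3 w.p. 11/64, 4 w.p. 9/64, 5 w.p. 7/64, 6 w.p. 5/64, …
E[payout] = (15/64)·1 + (13/64)·2 + (11/64)·3 + (9/64)·4 + (7/64)·5 + (5/64)·6 + (3/64)·7 + (1/64)·8 = 51/16
Expected profit = 51/16 − 10 = -109/16 ≈ -$6.81

-$6.81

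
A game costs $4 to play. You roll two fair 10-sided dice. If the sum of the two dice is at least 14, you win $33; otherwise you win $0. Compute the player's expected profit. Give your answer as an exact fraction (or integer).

131/25 dollars

E[payout] = (18/25)·0 + (7/25)·33 = 231/25
Expected profit = 231/25 − 4 = 131/25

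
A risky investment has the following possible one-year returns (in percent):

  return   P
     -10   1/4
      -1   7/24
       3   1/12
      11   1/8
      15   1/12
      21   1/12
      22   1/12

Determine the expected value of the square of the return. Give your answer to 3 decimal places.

137.000

E[X²] = (1/4)·100 + (7/24)·1 + (1/12)·9 + (1/8)·121 + (1/12)·225 + (1/12)·441 + (1/12)·484
     = 137 ≈ 137.000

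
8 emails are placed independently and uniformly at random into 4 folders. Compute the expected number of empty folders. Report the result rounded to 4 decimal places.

Let Xⱼ=1 if folder j is empty. P(Xⱼ=1) = ((4-1)/4)^8 = 6561/65536.
By linearity, E[#empty] = 4·6561/65536 = 6561/16384.
≈ 0.4005

0.4005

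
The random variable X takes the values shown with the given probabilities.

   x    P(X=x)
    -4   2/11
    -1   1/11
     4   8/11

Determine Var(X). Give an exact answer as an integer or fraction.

E[X] = (2/11)·(-4) + (1/11)·(-1) + (8/11)·4 = 23/11
E[X²] = (2/11)·16 + (1/11)·1 + (8/11)·16 = 161/11
Var(X) = 161/11 − (23/11)² = 1242/121

1242/121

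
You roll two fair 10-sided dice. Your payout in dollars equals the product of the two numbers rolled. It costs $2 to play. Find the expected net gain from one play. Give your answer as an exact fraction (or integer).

Distribution of the product of the two numbers rolled: 1 w.p. 1/100, 2 w.p. 1/50, 3 w.p. 1/50, 4 w.p. 3/100, 5 w.p. 1/50, 6 w.p. 1/25, …
E[payout] = (1/100)·1 + (1/50)·2 + (1/50)·3 + (3/100)·4 + (1/50)·5 + (1/25)·6 + (1/50)·7 + (1/25)·8 + (3/100)·9 + (1/25)·10 + (1/25)·12 + (1/50)·14 + (1/50)·15 + (3/100)·16 + (1/25)·18 + (1/25)·20 + (1/50)·21 + (1/25)·24 + (1/100)·25 + (1/50)·27 + (1/50)·28 + (1/25)·30 + (1/50)·32 + (1/50)·35 + (3/100)·36 + (1/25)·40 + (1/50)·42 + (1/50)·45 + (1/50)·48 + (1/100)·49 + (1/50)·50 + (1/50)·54 + (1/50)·56 + (1/50)·60 + (1/50)·63 + (1/100)·64 + (1/50)·70 + (1/50)·72 + (1/50)·80 + (1/100)·81 + (1/50)·90 + (1/100)·100 = 121/4
Expected profit = 121/4 − 2 = 113/4

113/4 dollars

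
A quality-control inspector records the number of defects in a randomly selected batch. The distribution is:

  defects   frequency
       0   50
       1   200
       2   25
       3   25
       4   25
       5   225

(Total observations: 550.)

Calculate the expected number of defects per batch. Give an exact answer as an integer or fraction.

31/11

Total = 550, so P(defects=0) = 50/550, etc.
E[X] = (1/11)·0 + (4/11)·1 + (1/22)·2 + (1/22)·3 + (1/22)·4 + (9/22)·5
     = 31/11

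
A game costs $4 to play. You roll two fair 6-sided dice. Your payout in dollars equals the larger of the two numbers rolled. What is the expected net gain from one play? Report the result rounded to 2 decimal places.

$0.47

Distribution of the larger of the two numbers rolled: 1 w.p. 1/36, 2 w.p. 1/12, 3 w.p. 5/36, 4 w.p. 7/36, 5 w.p. 1/4, 6 w.p. 11/36
E[payout] = (1/36)·1 + (1/12)·2 + (5/36)·3 + (7/36)·4 + (1/4)·5 + (11/36)·6 = 161/36
Expected profit = 161/36 − 4 = 17/36 ≈ $0.47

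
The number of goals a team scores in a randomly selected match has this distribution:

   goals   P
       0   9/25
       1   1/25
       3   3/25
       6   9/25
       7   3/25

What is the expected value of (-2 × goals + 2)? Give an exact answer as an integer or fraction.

-24/5

E[-2x+2] = (9/25)·2 + (1/25)·0 + (3/25)·(-4) + (9/25)·(-10) + (3/25)·(-12)
     = -24/5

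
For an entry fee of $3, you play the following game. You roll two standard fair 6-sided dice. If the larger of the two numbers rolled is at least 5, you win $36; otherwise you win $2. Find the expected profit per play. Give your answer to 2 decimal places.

$17.89

E[payout] = (4/9)·2 + (5/9)·36 = 188/9
Expected profit = 188/9 − 3 = 161/9 ≈ $17.89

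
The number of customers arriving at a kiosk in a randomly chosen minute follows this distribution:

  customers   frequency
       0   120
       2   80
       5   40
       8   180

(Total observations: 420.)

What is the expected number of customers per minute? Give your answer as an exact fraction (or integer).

Total = 420, so P(customers=0) = 120/420, etc.
E[X] = (2/7)·0 + (4/21)·2 + (2/21)·5 + (3/7)·8
     = 30/7

30/7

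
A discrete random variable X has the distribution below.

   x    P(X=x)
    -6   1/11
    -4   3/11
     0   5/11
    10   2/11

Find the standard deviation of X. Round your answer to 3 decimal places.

E[X] = 2/11, E[X²] = 284/11
Var(X) = E[X²] − (E[X])² = 284/11 − 4/121 = 3120/121
SD(X) = √(3120/121) ≈ 5.078

5.078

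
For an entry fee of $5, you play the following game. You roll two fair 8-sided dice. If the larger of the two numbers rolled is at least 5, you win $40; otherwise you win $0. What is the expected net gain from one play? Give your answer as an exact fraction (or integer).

E[payout] = (1/4)·0 + (3/4)·40 = 30
Expected profit = 30 − 5 = 25

$25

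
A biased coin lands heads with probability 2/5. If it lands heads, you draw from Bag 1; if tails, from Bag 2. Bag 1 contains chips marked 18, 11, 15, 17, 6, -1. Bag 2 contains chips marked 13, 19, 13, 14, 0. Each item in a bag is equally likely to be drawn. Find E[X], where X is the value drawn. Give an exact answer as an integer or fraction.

287/25

E[X | Bag 1] = (18 + 11 + 15 + 17 + 6 − 1)/6 = 11
E[X | Bag 2] = (13 + 19 + 13 + 14 + 0)/5 = 59/5
E[X] = (2/5)·11 + (3/5)·59/5 = 287/25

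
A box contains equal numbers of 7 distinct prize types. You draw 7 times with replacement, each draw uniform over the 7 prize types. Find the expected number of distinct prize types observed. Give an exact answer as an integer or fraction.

543607/117649

Let Xⱼ=1 if type j appears at least once. P(Xⱼ=1) = 1 − ((7−1)/7)^7 = 543607/823543.
E[#distinct] = 7·543607/823543 = 543607/117649.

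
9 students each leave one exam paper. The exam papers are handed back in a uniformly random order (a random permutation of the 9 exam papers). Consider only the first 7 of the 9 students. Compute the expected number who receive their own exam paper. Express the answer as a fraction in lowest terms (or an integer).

7/9

Let Xᵢ = 1 if person i gets their own exam paper. For each i, P(Xᵢ=1) = 1/9.
By linearity of expectation, E[X₁+…+X_7] = 7·(1/9) = 7/9.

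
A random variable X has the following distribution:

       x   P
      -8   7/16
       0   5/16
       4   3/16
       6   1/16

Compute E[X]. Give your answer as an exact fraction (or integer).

E[X] = (7/16)·(-8) + (5/16)·0 + (3/16)·4 + (1/16)·6
     = -19/8

-19/8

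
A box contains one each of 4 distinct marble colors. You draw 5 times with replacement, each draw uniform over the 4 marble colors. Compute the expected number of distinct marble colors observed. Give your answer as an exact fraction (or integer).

Let Xⱼ=1 if type j appears at least once. P(Xⱼ=1) = 1 − ((4−1)/4)^5 = 781/1024.
E[#distinct] = 4·781/1024 = 781/256.

781/256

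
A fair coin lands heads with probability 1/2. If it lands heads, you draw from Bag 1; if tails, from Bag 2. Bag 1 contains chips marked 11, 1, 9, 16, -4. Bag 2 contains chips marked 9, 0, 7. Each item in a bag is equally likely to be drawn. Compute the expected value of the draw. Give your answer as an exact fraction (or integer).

179/30

E[X | Bag 1] = (11 + 1 + 9 + 16 − 4)/5 = 33/5
E[X | Bag 2] = (9 + 0 + 7)/3 = 16/3
E[X] = (1/2)·33/5 + (1/2)·16/3 = 179/30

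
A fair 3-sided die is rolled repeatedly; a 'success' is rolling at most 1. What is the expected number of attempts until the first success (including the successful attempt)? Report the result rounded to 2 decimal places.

For a geometric distribution, E[trials] = 1/p = 1/(1/3) = 3.
≈ 3.00

3.00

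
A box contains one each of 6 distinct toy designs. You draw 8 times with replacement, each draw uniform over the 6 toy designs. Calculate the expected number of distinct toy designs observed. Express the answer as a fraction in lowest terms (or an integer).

1288991/279936

Let Xⱼ=1 if type j appears at least once. P(Xⱼ=1) = 1 − ((6−1)/6)^8 = 1288991/1679616.
E[#distinct] = 6·1288991/1679616 = 1288991/279936.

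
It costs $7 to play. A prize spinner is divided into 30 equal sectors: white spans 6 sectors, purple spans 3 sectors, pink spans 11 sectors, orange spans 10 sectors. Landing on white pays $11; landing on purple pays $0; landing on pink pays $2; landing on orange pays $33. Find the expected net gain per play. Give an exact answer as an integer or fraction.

E[payout] = (6/30)·11 + (3/30)·0 + (11/30)·2 + (10/30)·33 = 209/15
Expected profit = 209/15 − 7 = 104/15

104/15 dollars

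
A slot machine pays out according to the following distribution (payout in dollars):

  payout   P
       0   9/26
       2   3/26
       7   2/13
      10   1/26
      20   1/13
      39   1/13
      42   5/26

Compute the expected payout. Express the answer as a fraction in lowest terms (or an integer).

E[X] = (9/26)·0 + (3/26)·2 + (2/13)·7 + (1/26)·10 + (1/13)·20 + (1/13)·39 + (5/26)·42
     = 186/13

186/13 dollars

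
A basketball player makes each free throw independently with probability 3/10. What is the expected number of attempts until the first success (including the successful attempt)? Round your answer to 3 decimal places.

For a geometric distribution, E[trials] = 1/p = 1/(3/10) = 10/3.
≈ 3.333

3.333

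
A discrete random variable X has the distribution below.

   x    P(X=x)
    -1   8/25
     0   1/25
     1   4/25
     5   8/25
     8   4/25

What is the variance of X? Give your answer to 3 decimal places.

11.322

E[X] = (8/25)·(-1) + (1/25)·0 + (4/25)·1 + (8/25)·5 + (4/25)·8 = 68/25
E[X²] = (8/25)·1 + (1/25)·0 + (4/25)·1 + (8/25)·25 + (4/25)·64 = 468/25
Var(X) = 468/25 − (68/25)² = 7076/625 ≈ 11.322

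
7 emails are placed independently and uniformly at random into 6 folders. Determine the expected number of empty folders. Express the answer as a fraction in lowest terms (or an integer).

Let Xⱼ=1 if folder j is empty. P(Xⱼ=1) = ((6-1)/6)^7 = 78125/279936.
By linearity, E[#empty] = 6·78125/279936 = 78125/46656.

78125/46656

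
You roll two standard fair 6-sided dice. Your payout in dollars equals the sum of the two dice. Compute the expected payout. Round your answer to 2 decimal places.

$7.00

Distribution of the sum of the two dice: 2 w.p. 1/36, 3 w.p. 1/18, 4 w.p. 1/12, 5 w.p. 1/9, 6 w.p. 5/36, 7 w.p. 1/6, …
E[payout] = (1/36)·2 + (1/18)·3 + (1/12)·4 + (1/9)·5 + (5/36)·6 + (1/6)·7 + (5/36)·8 + (1/9)·9 + (1/12)·10 + (1/18)·11 + (1/36)·12 = 7
≈ $7.00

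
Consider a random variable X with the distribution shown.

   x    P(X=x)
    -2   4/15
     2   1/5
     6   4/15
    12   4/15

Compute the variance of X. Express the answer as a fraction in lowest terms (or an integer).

E[X] = (4/15)·(-2) + (1/5)·2 + (4/15)·6 + (4/15)·12 = 14/3
E[X²] = (4/15)·4 + (1/5)·4 + (4/15)·36 + (4/15)·144 = 748/15
Var(X) = 748/15 − (14/3)² = 1264/45

1264/45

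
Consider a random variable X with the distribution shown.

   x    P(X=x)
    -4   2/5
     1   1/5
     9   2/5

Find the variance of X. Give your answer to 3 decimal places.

34.160

E[X] = (2/5)·(-4) + (1/5)·1 + (2/5)·9 = 11/5
E[X²] = (2/5)·16 + (1/5)·1 + (2/5)·81 = 39
Var(X) = 39 − (11/5)² = 854/25 ≈ 34.160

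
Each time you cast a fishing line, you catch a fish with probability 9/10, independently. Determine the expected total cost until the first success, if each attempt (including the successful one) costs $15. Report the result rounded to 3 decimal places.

$16.667

E[#attempts] = 1/p = 10/9; E[cost] = 15·10/9 = 50/3.
≈ 16.667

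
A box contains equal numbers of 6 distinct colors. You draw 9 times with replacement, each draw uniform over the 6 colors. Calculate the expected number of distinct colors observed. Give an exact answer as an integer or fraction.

8124571/1679616

Let Xⱼ=1 if type j appears at least once. P(Xⱼ=1) = 1 − ((6−1)/6)^9 = 8124571/10077696.
E[#distinct] = 6·8124571/10077696 = 8124571/1679616.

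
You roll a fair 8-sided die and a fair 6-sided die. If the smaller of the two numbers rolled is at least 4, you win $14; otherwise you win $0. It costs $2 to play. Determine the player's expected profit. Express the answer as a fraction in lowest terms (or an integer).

19/8 dollars

E[payout] = (11/16)·0 + (5/16)·14 = 35/8
Expected profit = 35/8 − 2 = 19/8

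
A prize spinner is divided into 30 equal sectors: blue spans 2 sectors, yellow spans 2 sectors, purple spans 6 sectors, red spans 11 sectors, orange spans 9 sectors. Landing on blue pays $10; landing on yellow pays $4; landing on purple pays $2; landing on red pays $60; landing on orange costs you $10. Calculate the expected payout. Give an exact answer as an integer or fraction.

E[payout] = (2/30)·10 + (2/30)·4 + (6/30)·2 + (11/30)·60 + (9/30)·(-10) = 61/3

61/3 dollars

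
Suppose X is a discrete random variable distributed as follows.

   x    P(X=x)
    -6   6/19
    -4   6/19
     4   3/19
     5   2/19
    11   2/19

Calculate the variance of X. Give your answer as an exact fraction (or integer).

12132/361

E[X] = (6/19)·(-6) + (6/19)·(-4) + (3/19)·4 + (2/19)·5 + (2/19)·11 = -16/19
E[X²] = (6/19)·36 + (6/19)·16 + (3/19)·16 + (2/19)·25 + (2/19)·121 = 652/19
Var(X) = 652/19 − (-16/19)² = 12132/361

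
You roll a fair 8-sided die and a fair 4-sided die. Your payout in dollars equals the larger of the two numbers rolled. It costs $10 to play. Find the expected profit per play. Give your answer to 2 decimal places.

-$5.19

Distribution of the larger of the two numbers rolled: 1 w.p. 1/32, 2 w.p. 3/32, 3 w.p. 5/32, 4 w.p. 7/32, 5 w.p. 1/8, 6 w.p. 1/8, …
E[payout] = (1/32)·1 + (3/32)·2 + (5/32)·3 + (7/32)·4 + (1/8)·5 + (1/8)·6 + (1/8)·7 + (1/8)·8 = 77/16
Expected profit = 77/16 − 10 = -83/16 ≈ -$5.19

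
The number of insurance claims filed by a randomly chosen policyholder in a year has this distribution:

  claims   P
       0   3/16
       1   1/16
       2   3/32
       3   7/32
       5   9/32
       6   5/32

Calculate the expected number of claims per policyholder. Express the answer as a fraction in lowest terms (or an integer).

13/4

E[X] = (3/16)·0 + (1/16)·1 + (3/32)·2 + (7/32)·3 + (9/32)·5 + (5/32)·6
     = 13/4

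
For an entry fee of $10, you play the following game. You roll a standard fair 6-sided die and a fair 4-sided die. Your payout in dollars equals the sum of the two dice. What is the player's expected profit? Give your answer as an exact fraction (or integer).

-$4

Distribution of the sum of the two dice: 2 w.p. 1/24, 3 w.p. 1/12, 4 w.p. 1/8, 5 w.p. 1/6, 6 w.p. 1/6, 7 w.p. 1/6, …
E[payout] = (1/24)·2 + (1/12)·3 + (1/8)·4 + (1/6)·5 + (1/6)·6 + (1/6)·7 + (1/8)·8 + (1/12)·9 + (1/24)·10 = 6
Expected profit = 6 − 10 = -4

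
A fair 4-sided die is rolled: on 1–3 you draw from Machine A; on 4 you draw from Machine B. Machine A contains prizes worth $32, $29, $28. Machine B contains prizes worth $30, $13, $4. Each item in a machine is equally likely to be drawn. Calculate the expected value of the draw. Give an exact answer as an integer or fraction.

157/6 dollars

E[X | Machine A] = (32 + 29 + 28)/3 = 89/3
E[X | Machine B] = (30 + 13 + 4)/3 = 47/3
E[X] = (3/4)·89/3 + (1/4)·47/3 = 157/6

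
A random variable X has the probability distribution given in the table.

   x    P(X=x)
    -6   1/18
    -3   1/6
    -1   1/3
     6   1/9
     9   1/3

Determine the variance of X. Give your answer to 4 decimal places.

E[X] = (1/18)·(-6) + (1/6)·(-3) + (1/3)·(-1) + (1/9)·6 + (1/3)·9 = 5/2
E[X²] = (1/18)·36 + (1/6)·9 + (1/3)·1 + (1/9)·36 + (1/3)·81 = 209/6
Var(X) = 209/6 − (5/2)² = 343/12 ≈ 28.5833

28.5833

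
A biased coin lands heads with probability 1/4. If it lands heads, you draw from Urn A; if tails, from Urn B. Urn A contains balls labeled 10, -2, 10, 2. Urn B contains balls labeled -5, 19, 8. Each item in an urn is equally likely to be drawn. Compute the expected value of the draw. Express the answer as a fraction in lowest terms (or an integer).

27/4

E[X | Urn A] = (10 − 2 + 10 + 2)/4 = 5
E[X | Urn B] = (-5 + 19 + 8)/3 = 22/3
E[X] = (1/4)·5 + (3/4)·22/3 = 27/4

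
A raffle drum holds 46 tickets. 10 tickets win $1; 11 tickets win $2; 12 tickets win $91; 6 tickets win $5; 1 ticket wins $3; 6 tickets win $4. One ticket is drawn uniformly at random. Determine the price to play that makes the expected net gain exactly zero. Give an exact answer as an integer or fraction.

E[payout] = (10/46)·1 + (11/46)·2 + (12/46)·91 + (6/46)·5 + (1/46)·3 + (6/46)·4 = 1181/46
Fair fee = E[payout] = 1181/46

1181/46 dollars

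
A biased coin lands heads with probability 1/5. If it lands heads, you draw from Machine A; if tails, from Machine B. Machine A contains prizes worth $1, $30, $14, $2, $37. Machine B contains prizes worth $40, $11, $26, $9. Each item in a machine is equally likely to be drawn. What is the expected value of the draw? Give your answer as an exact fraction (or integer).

E[X | Machine A] = (1 + 30 + 14 + 2 + 37)/5 = 84/5
E[X | Machine B] = (40 + 11 + 26 + 9)/4 = 43/2
E[X] = (1/5)·84/5 + (4/5)·43/2 = 514/25

514/25 dollars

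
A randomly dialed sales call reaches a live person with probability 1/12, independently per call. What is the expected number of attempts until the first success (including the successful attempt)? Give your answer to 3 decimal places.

12.000

For a geometric distribution, E[trials] = 1/p = 1/(1/12) = 12.
≈ 12.000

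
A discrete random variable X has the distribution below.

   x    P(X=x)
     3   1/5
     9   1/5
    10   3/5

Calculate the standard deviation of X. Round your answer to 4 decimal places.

E[X] = 42/5, E[X²] = 78
Var(X) = E[X²] − (E[X])² = 78 − 1764/25 = 186/25
SD(X) = √(186/25) ≈ 2.7276

2.7276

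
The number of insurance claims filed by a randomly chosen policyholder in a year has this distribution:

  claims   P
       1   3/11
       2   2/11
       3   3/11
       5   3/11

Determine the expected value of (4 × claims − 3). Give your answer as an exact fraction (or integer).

E[4x-3] = (3/11)·1 + (2/11)·5 + (3/11)·9 + (3/11)·17
     = 91/11

91/11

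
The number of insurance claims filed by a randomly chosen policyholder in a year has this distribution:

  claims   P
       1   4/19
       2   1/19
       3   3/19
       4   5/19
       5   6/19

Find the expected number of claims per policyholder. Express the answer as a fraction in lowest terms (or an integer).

E[X] = (4/19)·1 + (1/19)·2 + (3/19)·3 + (5/19)·4 + (6/19)·5
     = 65/19

65/19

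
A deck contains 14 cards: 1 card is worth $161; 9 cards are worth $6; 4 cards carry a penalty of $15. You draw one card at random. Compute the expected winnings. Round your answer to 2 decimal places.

E[payout] = (1/14)·161 + (9/14)·6 + (4/14)·(-15) = 155/14
≈ $11.07

$11.07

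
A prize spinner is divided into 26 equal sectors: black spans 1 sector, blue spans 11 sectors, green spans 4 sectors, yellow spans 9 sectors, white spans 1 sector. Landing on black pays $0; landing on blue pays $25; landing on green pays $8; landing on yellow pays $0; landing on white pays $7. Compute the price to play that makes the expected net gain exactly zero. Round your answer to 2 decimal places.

$12.08

E[payout] = (1/26)·0 + (11/26)·25 + (4/26)·8 + (9/26)·0 + (1/26)·7 = 157/13
Fair fee = E[payout] = 157/13 ≈ $12.08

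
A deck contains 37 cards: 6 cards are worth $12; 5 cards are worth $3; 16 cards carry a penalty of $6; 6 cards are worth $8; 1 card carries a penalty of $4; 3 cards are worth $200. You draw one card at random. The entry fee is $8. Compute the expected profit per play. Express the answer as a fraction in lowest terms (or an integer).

339/37 dollars

E[payout] = (6/37)·12 + (5/37)·3 + (16/37)·(-6) + (6/37)·8 + (1/37)·(-4) + (3/37)·200 = 635/37
Expected profit = 635/37 − 8 = 339/37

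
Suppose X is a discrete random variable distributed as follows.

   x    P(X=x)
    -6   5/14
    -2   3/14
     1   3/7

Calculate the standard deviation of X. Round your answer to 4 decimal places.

E[X] = -15/7, E[X²] = 99/7
Var(X) = E[X²] − (E[X])² = 99/7 − 225/49 = 468/49
SD(X) = √(468/49) ≈ 3.0905

3.0905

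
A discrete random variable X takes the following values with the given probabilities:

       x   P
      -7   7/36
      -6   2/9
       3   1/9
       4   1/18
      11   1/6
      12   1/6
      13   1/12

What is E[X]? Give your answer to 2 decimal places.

2.78

E[X] = (7/36)·(-7) + (2/9)·(-6) + (1/9)·3 + (1/18)·4 + (1/6)·11 + (1/6)·12 + (1/12)·13
     = 25/9 ≈ 2.78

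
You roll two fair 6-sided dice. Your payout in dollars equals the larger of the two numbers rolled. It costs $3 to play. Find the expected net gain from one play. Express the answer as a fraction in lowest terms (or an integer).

53/36 dollars

Distribution of the larger of the two numbers rolled: 1 w.p. 1/36, 2 w.p. 1/12, 3 w.p. 5/36, 4 w.p. 7/36, 5 w.p. 1/4, 6 w.p. 11/36
E[payout] = (1/36)·1 + (1/12)·2 + (5/36)·3 + (7/36)·4 + (1/4)·5 + (11/36)·6 = 161/36
Expected profit = 161/36 − 3 = 53/36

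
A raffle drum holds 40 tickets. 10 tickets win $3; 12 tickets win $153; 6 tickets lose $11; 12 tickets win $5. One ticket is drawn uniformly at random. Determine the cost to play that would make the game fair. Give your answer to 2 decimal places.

E[payout] = (10/40)·3 + (12/40)·153 + (6/40)·(-11) + (12/40)·5 = 93/2
Fair fee = E[payout] = 93/2 ≈ $46.50

$46.50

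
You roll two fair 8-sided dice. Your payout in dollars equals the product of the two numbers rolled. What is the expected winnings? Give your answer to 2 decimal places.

$20.25

Distribution of the product of the two numbers rolled: 1 w.p. 1/64, 2 w.p. 1/32, 3 w.p. 1/32, 4 w.p. 3/64, 5 w.p. 1/32, 6 w.p. 1/16, …
E[payout] = (1/64)·1 + (1/32)·2 + (1/32)·3 + (3/64)·4 + (1/32)·5 + (1/16)·6 + (1/32)·7 + (1/16)·8 + (1/64)·9 + (1/32)·10 + (1/16)·12 + (1/32)·14 + (1/32)·15 + (3/64)·16 + (1/32)·18 + (1/32)·20 + (1/32)·21 + (1/16)·24 + (1/64)·25 + (1/32)·28 + (1/32)·30 + (1/32)·32 + (1/32)·35 + (1/64)·36 + (1/32)·40 + (1/32)·42 + (1/32)·48 + (1/64)·49 + (1/32)·56 + (1/64)·64 = 81/4
≈ $20.25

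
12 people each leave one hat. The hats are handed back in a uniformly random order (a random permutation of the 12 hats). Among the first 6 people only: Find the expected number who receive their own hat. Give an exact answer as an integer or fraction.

Let Xᵢ = 1 if person i gets their own hat. For each i, P(Xᵢ=1) = 1/12.
By linearity of expectation, E[X₁+…+X_6] = 6·(1/12) = 1/2.

1/2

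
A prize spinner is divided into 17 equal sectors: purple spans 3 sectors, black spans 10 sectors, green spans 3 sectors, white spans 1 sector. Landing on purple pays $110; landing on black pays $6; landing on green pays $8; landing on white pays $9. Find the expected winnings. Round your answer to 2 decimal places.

$24.88

E[payout] = (3/17)·110 + (10/17)·6 + (3/17)·8 + (1/17)·9 = 423/17
≈ $24.88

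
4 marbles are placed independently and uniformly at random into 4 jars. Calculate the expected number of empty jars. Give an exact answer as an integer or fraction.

Let Xⱼ=1 if jar j is empty. P(Xⱼ=1) = ((4-1)/4)^4 = 81/256.
By linearity, E[#empty] = 4·81/256 = 81/64.

81/64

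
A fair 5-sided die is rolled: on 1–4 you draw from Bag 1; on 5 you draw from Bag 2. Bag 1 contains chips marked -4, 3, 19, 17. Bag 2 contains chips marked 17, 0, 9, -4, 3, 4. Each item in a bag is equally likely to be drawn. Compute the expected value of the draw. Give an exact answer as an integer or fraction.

E[X | Bag 1] = (-4 + 3 + 19 + 17)/4 = 35/4
E[X | Bag 2] = (17 + 0 + 9 − 4 + 3 + 4)/6 = 29/6
E[X] = (4/5)·35/4 + (1/5)·29/6 = 239/30

239/30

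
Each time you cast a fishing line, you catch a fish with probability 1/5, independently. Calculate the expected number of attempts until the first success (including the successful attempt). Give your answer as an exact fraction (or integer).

For a geometric distribution, E[trials] = 1/p = 1/(1/5) = 5.

5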